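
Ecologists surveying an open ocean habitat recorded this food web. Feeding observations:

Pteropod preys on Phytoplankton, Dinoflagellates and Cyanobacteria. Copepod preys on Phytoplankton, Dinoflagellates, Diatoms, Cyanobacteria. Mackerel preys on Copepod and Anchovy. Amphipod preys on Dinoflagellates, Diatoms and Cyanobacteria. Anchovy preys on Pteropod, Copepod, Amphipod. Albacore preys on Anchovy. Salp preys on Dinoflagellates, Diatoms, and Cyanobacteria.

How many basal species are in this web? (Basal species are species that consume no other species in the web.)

4

Basal species (no prey listed): Phytoplankton, Diatoms, Cyanobacteria, Dinoflagellates.
Count: 4.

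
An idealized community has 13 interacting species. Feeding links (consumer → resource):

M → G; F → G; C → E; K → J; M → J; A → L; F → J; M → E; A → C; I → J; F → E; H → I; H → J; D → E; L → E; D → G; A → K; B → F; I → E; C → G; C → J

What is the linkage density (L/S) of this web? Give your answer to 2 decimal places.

L/S = 1.62

There are L = 21 links among S = 13 species.
L/S = 21/13 = 1.6154 ≈ 1.62.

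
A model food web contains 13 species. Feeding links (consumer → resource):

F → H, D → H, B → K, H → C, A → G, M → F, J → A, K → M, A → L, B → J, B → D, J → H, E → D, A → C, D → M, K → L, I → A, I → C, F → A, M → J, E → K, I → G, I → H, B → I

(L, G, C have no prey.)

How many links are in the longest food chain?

5 links

One longest chain: L → A → J → M → K → B.
It has 6 species and 5 links.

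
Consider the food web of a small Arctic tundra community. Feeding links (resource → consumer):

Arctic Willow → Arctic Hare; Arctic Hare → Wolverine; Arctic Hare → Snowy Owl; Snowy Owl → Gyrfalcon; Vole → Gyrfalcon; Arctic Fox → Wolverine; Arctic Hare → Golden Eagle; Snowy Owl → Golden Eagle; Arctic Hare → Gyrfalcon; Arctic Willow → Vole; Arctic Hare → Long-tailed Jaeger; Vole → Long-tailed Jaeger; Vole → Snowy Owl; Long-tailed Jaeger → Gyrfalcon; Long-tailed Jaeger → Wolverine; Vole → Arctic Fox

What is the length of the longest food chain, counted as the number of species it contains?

One longest chain: Arctic Willow → Vole → Snowy Owl → Gyrfalcon.
It has 4 species and 3 links.

4 species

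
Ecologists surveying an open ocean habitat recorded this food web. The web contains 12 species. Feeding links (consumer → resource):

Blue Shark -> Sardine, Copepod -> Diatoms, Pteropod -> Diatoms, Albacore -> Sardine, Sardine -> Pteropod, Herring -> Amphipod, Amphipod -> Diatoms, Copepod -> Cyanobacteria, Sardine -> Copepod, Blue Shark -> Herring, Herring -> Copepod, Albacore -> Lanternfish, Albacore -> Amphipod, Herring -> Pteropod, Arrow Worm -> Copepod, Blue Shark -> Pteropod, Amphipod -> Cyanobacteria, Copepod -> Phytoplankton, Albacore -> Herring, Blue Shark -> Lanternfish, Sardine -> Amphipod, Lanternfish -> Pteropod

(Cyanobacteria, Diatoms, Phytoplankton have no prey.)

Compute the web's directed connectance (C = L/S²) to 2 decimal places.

C = 0.15

The web has S = 12 species and L = 22 feeding links.
C = L / S² = 22 / 144 = 0.1528 ≈ 0.15.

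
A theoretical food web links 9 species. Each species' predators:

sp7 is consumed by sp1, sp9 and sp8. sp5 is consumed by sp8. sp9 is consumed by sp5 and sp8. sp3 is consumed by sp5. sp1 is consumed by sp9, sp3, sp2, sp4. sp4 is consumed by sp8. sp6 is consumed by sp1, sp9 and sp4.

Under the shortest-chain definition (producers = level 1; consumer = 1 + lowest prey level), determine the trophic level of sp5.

sp6 is a producer → level 1.
sp9 eats sp6 → level 2.
sp5 eats sp9 → level 3.
No prey of sp5 is below level 2, so 3 is the minimum.

Trophic level 3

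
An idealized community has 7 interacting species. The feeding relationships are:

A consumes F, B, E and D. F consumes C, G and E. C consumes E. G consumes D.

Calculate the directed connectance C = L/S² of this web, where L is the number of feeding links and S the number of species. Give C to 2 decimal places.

The web has S = 7 species and L = 9 feeding links.
C = L / S² = 9 / 49 = 0.1837 ≈ 0.18.

C = 0.18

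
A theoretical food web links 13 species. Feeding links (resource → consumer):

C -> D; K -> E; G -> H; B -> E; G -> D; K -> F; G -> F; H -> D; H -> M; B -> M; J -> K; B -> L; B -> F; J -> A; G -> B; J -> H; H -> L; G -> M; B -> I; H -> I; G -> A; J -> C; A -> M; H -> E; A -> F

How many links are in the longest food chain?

One longest chain: G → H → I.
It has 3 species and 2 links.

2 links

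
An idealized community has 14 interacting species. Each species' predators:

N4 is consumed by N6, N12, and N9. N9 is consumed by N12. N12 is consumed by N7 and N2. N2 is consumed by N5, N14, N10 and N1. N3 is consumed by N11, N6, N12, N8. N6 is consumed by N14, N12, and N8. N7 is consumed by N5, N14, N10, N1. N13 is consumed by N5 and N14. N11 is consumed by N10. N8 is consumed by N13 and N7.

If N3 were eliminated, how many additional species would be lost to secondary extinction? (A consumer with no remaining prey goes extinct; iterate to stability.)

Remove N3.
Round 1: N11 (all prey gone) → extinct.
No further losses. Total secondary extinctions: 1.

1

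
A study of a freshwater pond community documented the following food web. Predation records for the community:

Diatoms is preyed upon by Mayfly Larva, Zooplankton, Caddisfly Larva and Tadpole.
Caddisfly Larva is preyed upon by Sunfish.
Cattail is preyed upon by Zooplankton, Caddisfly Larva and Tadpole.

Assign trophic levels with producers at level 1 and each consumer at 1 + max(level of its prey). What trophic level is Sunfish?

Cattail is a producer → level 1.
Caddisfly Larva eats Cattail (level 1); other prey at levels: Diatoms 1 → level 2.
Sunfish eats Caddisfly Larva → level 3.

Trophic level 3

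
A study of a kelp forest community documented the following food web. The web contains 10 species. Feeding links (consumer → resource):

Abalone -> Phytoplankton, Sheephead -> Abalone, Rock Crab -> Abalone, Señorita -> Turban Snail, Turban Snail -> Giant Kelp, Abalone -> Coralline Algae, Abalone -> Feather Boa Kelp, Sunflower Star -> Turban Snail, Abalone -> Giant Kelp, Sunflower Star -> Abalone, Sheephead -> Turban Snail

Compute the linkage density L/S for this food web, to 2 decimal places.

L/S = 1.10

There are L = 11 links among S = 10 species.
L/S = 11/10 = 1.1000 ≈ 1.10.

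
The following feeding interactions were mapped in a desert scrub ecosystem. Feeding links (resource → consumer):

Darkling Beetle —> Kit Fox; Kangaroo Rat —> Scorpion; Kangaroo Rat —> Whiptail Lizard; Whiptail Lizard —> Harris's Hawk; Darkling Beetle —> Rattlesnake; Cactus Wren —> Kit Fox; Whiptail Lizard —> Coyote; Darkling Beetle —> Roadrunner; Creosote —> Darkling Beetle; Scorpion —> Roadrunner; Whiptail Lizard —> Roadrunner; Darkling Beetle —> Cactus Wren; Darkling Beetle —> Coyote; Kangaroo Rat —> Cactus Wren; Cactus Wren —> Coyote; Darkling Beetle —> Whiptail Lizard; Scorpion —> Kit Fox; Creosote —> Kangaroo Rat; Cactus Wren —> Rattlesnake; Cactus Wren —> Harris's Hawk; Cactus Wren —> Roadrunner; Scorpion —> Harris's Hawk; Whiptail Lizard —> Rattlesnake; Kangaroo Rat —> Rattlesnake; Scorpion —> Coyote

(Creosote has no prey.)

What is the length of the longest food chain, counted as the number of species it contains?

One longest chain: Creosote → Kangaroo Rat → Scorpion → Coyote.
It has 4 species and 3 links.

4 species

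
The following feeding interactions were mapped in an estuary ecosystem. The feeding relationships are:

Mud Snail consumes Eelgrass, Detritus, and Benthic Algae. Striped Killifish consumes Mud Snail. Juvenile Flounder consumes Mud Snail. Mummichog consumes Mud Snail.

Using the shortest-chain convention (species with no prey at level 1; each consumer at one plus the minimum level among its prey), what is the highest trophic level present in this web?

Basal resources (level 1): Eelgrass, Detritus, Benthic Algae.
Following each consumer down to its lowest-level prey: Eelgrass → Mud Snail → Striped Killifish (levels 1 through 3).
All prey of Striped Killifish (Mud Snail 2) are at level 2 or above, so Striped Killifish is at level 1 + 2 = 3.
Every consumer has at least one prey at level 2 or below, so none exceeds level 3.

3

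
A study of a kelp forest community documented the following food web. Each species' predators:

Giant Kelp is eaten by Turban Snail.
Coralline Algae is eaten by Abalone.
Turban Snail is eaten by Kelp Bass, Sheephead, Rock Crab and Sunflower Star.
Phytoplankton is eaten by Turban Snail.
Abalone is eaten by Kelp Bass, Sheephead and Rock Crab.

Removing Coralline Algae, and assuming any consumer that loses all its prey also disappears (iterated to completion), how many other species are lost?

Remove Coralline Algae.
Round 1: Abalone (all prey gone) → extinct.
No further losses. Total secondary extinctions: 1.

1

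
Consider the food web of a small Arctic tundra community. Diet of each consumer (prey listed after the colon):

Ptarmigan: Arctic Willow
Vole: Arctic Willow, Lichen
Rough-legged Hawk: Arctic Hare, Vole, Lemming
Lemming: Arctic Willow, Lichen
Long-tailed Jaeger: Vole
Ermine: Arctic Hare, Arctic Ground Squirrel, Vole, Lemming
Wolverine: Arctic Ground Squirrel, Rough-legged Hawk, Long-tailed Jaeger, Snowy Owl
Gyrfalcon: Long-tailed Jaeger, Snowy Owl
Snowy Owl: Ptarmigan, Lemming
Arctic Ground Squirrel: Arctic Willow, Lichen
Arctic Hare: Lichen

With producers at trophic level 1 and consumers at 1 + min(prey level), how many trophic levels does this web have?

Producers (level 1): Arctic Willow, Lichen.
Following each consumer down to its lowest-level prey: Arctic Willow → Vole → Long-tailed Jaeger → Gyrfalcon (levels 1 through 4).
All prey of Gyrfalcon (Long-tailed Jaeger 3, Snowy Owl 3) are at level 3 or above, so Gyrfalcon is at level 1 + 3 = 4.
Every consumer has at least one prey at level 3 or below, so none exceeds level 4.

4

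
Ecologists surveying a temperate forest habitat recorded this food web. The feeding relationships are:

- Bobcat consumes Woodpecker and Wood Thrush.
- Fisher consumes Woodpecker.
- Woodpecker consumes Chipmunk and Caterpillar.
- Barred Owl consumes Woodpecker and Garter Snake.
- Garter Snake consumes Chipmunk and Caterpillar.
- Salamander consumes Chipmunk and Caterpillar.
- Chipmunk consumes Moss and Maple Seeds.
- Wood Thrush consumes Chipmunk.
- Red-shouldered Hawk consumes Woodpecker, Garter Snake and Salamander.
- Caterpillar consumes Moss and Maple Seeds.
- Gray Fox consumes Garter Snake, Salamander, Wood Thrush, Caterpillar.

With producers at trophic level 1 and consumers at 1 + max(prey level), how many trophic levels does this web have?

Producers (level 1): Maple Seeds, Moss.
Maple Seeds → Chipmunk → Woodpecker → Fisher gives Fisher level 4.
No species has a prey at level 4, so no species reaches level 5.

4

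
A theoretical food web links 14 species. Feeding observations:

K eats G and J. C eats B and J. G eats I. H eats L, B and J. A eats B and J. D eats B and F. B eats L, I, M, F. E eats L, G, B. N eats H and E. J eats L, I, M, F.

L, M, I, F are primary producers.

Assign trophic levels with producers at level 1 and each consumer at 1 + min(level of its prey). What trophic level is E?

Trophic level 2

L is a producer → level 1.
E eats L → level 2.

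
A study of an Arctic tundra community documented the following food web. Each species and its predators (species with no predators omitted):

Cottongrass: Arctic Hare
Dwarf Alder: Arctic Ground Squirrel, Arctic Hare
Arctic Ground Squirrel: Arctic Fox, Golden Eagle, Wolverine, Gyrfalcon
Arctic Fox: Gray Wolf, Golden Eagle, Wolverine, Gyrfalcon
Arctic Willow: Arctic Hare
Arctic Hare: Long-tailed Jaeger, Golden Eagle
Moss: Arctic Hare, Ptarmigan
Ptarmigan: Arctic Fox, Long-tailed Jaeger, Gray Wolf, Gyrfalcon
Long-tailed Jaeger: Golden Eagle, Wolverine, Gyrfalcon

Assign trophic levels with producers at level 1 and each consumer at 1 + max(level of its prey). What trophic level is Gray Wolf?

Trophic level 4

Dwarf Alder is a producer → level 1.
Arctic Ground Squirrel eats Dwarf Alder → level 2.
Arctic Fox eats Arctic Ground Squirrel (level 2); other prey at levels: Ptarmigan 2 → level 3.
Gray Wolf eats Arctic Fox (level 3); other prey at levels: Ptarmigan 2 → level 4.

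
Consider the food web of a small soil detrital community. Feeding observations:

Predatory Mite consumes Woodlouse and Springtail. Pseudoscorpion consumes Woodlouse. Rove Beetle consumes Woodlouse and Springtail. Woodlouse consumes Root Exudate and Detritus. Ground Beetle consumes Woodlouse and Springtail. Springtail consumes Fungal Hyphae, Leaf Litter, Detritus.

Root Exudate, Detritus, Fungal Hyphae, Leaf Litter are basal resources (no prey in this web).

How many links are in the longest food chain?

One longest chain: Root Exudate → Woodlouse → Ground Beetle.
It has 3 species and 2 links.

2 links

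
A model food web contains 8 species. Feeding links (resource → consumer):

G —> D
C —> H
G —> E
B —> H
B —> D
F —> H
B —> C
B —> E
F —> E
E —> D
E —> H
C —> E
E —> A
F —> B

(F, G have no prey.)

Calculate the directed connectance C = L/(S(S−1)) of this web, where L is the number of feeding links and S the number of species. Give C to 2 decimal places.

C = 0.25

The web has S = 8 species and L = 14 feeding links.
C = L / (S(S−1)) = 14 / 56 = 0.2500 ≈ 0.25.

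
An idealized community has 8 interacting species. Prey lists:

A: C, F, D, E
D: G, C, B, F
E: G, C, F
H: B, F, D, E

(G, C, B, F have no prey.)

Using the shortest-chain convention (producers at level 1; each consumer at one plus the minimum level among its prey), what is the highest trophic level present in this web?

Producers (level 1): G, C, B, F.
Following each consumer down to its lowest-level prey: C → A (levels 1 through 2).
All prey of A (C 1, F 1, D 2, E 2) are at level 1 or above, so A is at level 1 + 1 = 2.
Every consumer has at least one prey at level 1 or below, so none exceeds level 2.

2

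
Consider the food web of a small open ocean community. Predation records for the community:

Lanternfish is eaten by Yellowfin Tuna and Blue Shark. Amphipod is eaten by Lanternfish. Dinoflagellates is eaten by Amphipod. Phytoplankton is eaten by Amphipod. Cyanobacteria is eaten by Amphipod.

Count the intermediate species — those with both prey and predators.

2

Intermediate species (has both prey and predators): Amphipod, Lanternfish.
Count: 2.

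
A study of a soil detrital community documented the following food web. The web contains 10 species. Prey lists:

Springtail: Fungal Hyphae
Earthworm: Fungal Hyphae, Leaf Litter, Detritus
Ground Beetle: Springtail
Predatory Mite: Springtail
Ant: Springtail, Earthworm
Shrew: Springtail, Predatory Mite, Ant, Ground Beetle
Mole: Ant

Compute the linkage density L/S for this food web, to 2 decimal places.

There are L = 13 links among S = 10 species.
L/S = 13/10 = 1.3000 ≈ 1.30.

L/S = 1.30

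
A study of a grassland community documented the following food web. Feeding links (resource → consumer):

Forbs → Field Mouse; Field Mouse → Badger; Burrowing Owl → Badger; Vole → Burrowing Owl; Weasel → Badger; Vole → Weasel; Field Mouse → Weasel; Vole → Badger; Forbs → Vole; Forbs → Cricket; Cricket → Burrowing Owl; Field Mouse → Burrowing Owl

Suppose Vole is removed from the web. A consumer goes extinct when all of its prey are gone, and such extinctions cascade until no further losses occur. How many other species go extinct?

0

Remove Vole.
Every predator of it retains at least one other prey: Weasel still has Field Mouse; Burrowing Owl still has Cricket, Field Mouse; Badger still has Field Mouse, Weasel, Burrowing Owl.
No consumer loses all prey, so no secondary extinctions occur.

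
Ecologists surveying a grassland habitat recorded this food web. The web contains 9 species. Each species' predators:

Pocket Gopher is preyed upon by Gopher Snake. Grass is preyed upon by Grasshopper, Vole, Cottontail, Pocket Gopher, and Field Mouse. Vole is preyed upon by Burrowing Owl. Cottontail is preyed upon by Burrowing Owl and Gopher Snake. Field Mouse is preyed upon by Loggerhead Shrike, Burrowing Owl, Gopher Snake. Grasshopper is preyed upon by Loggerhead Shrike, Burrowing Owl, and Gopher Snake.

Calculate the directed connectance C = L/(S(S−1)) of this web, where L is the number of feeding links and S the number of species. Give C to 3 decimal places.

The web has S = 9 species and L = 15 feeding links.
C = L / (S(S−1)) = 15 / 72 = 0.2083 ≈ 0.208.

C = 0.208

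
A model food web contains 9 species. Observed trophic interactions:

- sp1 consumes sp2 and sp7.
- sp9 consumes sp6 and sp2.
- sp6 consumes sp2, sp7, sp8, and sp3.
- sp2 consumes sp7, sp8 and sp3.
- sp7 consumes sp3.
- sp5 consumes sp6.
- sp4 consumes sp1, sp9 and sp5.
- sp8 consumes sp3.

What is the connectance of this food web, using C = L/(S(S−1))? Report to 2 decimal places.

The web has S = 9 species and L = 17 feeding links.
C = L / (S(S−1)) = 17 / 72 = 0.2361 ≈ 0.24.

C = 0.24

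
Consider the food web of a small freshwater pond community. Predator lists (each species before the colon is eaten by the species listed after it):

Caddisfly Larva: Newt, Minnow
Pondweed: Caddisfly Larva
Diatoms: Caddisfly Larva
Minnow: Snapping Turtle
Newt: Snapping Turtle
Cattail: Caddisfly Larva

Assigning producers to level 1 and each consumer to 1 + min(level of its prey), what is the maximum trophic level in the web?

4

Producers (level 1): Diatoms, Pondweed, Cattail.
Following each consumer down to its lowest-level prey: Diatoms → Caddisfly Larva → Newt → Snapping Turtle (levels 1 through 4).
All prey of Snapping Turtle (Newt 3, Minnow 3) are at level 3 or above, so Snapping Turtle is at level 1 + 3 = 4.
Every consumer has at least one prey at level 3 or below, so none exceeds level 4.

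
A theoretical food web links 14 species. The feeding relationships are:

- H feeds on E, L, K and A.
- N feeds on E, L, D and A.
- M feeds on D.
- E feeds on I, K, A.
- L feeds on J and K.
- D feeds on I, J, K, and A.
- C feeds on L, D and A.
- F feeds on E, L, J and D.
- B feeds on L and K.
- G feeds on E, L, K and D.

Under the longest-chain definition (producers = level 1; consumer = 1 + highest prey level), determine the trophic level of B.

K is a producer → level 1.
L eats K (level 1); other prey at levels: J 1 → level 2.
B eats L (level 2); other prey at levels: K 1 → level 3.

Trophic level 3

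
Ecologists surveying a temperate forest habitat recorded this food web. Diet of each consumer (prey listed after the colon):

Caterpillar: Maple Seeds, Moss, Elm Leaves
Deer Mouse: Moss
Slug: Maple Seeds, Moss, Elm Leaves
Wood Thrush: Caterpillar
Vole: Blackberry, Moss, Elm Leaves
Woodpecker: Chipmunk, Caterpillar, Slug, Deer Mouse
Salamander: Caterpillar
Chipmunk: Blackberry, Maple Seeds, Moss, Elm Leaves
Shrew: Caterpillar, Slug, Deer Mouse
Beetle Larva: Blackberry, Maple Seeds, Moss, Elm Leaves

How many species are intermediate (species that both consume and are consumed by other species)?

4

Intermediate species (has both prey and predators): Chipmunk, Caterpillar, Slug, Deer Mouse.
Count: 4.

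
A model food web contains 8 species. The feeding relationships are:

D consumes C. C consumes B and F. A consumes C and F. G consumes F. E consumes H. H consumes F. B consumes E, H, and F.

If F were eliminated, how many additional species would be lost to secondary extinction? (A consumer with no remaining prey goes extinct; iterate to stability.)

7

Remove F.
Round 1: H (all prey gone), G (all prey gone) → extinct.
Round 2: E (all prey gone) → extinct.
Round 3: B (all prey gone) → extinct.
Round 4: C (all prey gone) → extinct.
Round 5: A (all prey gone), D (all prey gone) → extinct.
No further losses. Total secondary extinctions: 7.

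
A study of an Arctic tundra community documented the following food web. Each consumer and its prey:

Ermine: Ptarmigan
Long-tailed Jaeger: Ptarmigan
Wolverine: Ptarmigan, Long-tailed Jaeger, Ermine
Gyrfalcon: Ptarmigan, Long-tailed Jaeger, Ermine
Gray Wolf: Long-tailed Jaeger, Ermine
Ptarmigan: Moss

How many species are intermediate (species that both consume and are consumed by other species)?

Intermediate species (has both prey and predators): Ptarmigan, Long-tailed Jaeger, Ermine.
Count: 3.

3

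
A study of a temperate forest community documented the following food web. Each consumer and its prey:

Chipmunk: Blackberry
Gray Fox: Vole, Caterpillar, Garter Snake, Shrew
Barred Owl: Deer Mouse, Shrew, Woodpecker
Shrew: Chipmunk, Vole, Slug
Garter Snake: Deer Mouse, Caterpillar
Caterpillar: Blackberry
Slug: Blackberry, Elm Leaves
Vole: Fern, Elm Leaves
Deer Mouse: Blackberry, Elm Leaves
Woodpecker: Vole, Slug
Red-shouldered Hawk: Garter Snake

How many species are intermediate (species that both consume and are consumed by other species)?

8

Intermediate species (has both prey and predators): Chipmunk, Vole, Deer Mouse, Caterpillar, Slug, Garter Snake, Shrew, Woodpecker.
Count: 8.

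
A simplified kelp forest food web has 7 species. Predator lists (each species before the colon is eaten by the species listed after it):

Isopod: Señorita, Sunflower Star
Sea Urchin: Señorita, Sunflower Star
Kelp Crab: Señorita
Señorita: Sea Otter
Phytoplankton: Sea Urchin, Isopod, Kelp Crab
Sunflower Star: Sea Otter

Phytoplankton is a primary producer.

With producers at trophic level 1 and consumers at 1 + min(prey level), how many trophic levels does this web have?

Producers (level 1): Phytoplankton.
Following each consumer down to its lowest-level prey: Phytoplankton → Sea Urchin → Señorita → Sea Otter (levels 1 through 4).
All prey of Sea Otter (Señorita 3, Sunflower Star 3) are at level 3 or above, so Sea Otter is at level 1 + 3 = 4.
Every consumer has at least one prey at level 3 or below, so none exceeds level 4.

4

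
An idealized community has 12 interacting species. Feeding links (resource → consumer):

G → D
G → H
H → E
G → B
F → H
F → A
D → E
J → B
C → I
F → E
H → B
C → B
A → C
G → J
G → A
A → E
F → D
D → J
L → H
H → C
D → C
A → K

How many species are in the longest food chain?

One longest chain: G → D → C → I.
It has 4 species and 3 links.

4 species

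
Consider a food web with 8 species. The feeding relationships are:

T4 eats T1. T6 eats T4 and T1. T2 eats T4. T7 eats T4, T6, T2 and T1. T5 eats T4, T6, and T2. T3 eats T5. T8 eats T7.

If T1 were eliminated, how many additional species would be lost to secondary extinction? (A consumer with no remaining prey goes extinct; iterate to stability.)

Remove T1.
Round 1: T4 (all prey gone) → extinct.
Round 2: T6 (all prey gone), T2 (all prey gone) → extinct.
Round 3: T7 (all prey gone), T5 (all prey gone) → extinct.
Round 4: T3 (all prey gone), T8 (all prey gone) → extinct.
No further losses. Total secondary extinctions: 7.

7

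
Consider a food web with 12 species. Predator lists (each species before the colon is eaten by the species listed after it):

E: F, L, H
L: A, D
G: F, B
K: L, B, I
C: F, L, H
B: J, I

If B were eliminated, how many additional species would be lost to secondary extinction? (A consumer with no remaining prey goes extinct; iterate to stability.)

Remove B.
Round 1: J (all prey gone) → extinct.
No further losses. Total secondary extinctions: 1.

1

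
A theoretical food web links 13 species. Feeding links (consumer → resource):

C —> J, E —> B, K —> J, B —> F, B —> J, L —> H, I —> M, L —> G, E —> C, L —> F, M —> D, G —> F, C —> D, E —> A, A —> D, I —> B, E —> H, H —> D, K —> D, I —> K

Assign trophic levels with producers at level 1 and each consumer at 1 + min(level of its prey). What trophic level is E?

Trophic level 3

F is a producer → level 1.
B eats F → level 2.
E eats B → level 3.
No prey of E is below level 2, so 3 is the minimum.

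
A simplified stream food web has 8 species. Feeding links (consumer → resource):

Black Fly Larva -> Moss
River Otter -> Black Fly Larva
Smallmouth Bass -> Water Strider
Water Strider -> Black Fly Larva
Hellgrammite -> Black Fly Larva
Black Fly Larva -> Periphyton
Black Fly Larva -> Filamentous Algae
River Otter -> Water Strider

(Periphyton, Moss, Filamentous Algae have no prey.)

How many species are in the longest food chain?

One longest chain: Periphyton → Black Fly Larva → Water Strider → Smallmouth Bass.
It has 4 species and 3 links.

4 species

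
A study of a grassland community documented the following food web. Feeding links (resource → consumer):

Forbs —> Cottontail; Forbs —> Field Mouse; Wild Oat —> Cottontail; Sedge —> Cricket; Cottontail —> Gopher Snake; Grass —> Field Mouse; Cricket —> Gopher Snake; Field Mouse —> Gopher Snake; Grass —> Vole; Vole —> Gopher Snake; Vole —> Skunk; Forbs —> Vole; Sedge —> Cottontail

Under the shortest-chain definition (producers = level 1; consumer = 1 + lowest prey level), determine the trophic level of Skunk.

Grass is a producer → level 1.
Vole eats Grass → level 2.
Skunk eats Vole → level 3.
No prey of Skunk is below level 2, so 3 is the minimum.

Trophic level 3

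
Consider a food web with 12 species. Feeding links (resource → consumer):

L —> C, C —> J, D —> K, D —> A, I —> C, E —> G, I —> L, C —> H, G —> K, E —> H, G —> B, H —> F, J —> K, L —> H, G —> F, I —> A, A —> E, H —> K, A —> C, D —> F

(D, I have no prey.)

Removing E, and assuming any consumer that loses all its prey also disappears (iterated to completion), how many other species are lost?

2

Remove E.
Round 1: G (all prey gone) → extinct.
Round 2: B (all prey gone) → extinct.
No further losses. Total secondary extinctions: 2.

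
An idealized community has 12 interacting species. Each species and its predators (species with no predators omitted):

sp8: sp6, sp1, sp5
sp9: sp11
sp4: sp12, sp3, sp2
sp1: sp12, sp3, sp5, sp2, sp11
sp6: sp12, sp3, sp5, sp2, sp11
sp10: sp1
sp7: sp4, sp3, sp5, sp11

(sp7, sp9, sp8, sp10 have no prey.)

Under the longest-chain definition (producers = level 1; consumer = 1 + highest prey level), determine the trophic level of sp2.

Trophic level 3

sp7 is a producer → level 1.
sp4 eats sp7 → level 2.
sp2 eats sp4 (level 2); other prey at levels: sp6 2, sp1 2 → level 3.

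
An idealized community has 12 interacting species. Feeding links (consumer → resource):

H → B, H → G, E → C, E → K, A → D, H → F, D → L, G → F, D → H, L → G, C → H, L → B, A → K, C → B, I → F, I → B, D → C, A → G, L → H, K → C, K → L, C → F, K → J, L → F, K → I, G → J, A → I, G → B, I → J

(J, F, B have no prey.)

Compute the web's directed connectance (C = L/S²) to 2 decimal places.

C = 0.20

The web has S = 12 species and L = 29 feeding links.
C = L / S² = 29 / 144 = 0.2014 ≈ 0.20.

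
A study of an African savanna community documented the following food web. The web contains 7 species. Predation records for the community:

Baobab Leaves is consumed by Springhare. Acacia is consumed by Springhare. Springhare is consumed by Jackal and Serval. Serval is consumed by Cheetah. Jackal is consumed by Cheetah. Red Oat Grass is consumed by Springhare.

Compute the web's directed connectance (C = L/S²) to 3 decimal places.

C = 0.143

The web has S = 7 species and L = 7 feeding links.
C = L / S² = 7 / 49 = 0.1429 ≈ 0.143.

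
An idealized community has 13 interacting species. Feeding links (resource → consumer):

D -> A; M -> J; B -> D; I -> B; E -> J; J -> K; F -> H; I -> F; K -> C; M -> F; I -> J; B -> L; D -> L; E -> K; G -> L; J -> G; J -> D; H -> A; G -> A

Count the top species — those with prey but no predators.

3

Top species (has prey, but nothing eats it): L, C, A.
Count: 3.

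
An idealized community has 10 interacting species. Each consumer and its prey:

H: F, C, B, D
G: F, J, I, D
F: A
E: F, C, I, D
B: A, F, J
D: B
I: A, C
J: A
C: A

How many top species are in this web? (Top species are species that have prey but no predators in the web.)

Top species (has prey, but nothing eats it): E, G, H.
Count: 3.

3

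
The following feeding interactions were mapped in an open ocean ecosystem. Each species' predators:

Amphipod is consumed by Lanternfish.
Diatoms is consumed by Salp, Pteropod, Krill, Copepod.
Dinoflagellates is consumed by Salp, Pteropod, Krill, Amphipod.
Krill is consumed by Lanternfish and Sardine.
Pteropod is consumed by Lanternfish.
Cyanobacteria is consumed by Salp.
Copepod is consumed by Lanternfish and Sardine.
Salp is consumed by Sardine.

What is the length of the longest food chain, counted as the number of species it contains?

3 species

One longest chain: Dinoflagellates → Krill → Lanternfish.
It has 3 species and 2 links.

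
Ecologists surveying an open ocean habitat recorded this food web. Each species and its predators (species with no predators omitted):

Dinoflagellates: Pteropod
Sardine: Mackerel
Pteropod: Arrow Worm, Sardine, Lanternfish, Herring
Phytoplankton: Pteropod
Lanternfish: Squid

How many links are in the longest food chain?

3 links

One longest chain: Phytoplankton → Pteropod → Lanternfish → Squid.
It has 4 species and 3 links.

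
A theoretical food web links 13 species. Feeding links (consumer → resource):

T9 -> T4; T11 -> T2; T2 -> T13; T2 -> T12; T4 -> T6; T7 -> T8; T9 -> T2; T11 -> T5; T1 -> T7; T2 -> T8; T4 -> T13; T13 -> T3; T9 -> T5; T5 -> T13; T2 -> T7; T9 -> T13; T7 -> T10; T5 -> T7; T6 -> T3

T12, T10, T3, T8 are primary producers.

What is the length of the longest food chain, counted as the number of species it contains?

One longest chain: T3 → T13 → T4 → T9.
It has 4 species and 3 links.

4 species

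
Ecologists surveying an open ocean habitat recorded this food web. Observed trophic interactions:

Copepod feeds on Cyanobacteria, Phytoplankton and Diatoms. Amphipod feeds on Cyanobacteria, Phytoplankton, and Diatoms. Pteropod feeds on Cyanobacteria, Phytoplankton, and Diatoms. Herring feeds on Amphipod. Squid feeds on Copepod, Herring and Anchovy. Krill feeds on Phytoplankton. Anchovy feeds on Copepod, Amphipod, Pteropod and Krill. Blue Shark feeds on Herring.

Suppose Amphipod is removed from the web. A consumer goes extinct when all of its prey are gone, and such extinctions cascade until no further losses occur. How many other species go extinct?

2

Remove Amphipod.
Round 1: Herring (all prey gone) → extinct.
Round 2: Blue Shark (all prey gone) → extinct.
No further losses. Total secondary extinctions: 2.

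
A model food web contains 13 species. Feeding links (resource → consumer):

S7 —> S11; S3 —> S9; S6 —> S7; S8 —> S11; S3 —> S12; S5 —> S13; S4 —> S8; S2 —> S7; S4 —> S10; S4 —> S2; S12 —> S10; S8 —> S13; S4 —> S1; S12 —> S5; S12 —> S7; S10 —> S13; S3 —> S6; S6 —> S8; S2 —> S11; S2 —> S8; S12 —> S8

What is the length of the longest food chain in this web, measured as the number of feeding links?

3 links

One longest chain: S3 → S12 → S10 → S13.
It has 4 species and 3 links.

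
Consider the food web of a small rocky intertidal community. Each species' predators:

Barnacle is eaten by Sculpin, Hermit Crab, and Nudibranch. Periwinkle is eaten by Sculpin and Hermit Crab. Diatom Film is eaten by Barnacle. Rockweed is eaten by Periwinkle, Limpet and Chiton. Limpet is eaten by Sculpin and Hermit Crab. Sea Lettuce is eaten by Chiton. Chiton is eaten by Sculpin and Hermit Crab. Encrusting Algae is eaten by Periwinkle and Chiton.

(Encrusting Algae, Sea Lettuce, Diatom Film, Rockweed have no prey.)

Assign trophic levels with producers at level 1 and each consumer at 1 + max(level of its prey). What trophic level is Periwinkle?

Encrusting Algae is a producer → level 1.
Periwinkle eats Encrusting Algae (level 1); other prey at levels: Rockweed 1 → level 2.

Trophic level 2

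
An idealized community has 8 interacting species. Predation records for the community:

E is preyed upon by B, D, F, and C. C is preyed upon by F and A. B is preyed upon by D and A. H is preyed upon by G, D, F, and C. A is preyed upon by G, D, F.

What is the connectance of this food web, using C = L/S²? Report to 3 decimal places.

C = 0.234

The web has S = 8 species and L = 15 feeding links.
C = L / S² = 15 / 64 = 0.2344 ≈ 0.234.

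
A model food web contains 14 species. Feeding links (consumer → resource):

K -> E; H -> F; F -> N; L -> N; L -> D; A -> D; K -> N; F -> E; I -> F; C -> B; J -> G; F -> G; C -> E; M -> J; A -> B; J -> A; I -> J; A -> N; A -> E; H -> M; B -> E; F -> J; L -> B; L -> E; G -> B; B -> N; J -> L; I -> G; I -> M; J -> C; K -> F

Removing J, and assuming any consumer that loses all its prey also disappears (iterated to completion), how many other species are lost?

1

Remove J.
Round 1: M (all prey gone) → extinct.
No further losses. Total secondary extinctions: 1.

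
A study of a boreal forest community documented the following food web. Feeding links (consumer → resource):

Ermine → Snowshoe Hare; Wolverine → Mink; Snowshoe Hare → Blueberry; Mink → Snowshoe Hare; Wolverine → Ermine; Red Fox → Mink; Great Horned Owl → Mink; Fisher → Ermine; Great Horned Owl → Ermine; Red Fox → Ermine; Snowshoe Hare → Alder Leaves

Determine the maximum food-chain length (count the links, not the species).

One longest chain: Alder Leaves → Snowshoe Hare → Ermine → Fisher.
It has 4 species and 3 links.

3 links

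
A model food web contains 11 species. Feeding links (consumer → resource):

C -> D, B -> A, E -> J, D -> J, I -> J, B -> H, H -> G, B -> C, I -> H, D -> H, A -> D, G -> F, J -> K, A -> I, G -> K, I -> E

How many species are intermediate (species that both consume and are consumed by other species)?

8

Intermediate species (has both prey and predators): J, G, H, E, I, D, A, C.
Count: 8.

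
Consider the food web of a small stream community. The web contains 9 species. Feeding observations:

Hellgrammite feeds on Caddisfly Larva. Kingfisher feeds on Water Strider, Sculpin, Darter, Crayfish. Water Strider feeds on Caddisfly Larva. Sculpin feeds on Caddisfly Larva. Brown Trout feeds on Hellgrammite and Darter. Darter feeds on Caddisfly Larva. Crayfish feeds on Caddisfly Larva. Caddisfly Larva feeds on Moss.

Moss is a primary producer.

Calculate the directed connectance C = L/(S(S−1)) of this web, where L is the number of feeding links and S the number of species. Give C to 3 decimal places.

C = 0.167

The web has S = 9 species and L = 12 feeding links.
C = L / (S(S−1)) = 12 / 72 = 0.1667 ≈ 0.167.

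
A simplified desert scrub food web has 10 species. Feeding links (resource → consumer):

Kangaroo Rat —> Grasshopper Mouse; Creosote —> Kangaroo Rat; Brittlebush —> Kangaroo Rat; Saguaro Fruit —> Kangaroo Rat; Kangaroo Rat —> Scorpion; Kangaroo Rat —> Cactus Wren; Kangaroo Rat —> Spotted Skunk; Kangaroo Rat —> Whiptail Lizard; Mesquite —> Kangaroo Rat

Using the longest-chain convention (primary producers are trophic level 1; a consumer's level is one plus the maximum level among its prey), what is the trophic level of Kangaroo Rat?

Trophic level 2

Creosote is a producer → level 1.
Kangaroo Rat eats Creosote (level 1); other prey at levels: Brittlebush 1, Mesquite 1, Saguaro Fruit 1 → level 2.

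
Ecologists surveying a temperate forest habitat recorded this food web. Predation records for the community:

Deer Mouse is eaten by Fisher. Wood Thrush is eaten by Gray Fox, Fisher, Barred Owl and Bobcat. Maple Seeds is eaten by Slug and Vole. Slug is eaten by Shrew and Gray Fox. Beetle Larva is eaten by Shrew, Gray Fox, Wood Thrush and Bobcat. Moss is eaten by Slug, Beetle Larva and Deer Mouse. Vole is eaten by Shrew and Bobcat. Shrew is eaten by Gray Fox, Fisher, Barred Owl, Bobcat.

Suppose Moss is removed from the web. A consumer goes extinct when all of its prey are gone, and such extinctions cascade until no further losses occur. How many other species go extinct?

3

Remove Moss.
Round 1: Beetle Larva (all prey gone), Deer Mouse (all prey gone) → extinct.
Round 2: Wood Thrush (all prey gone) → extinct.
No further losses. Total secondary extinctions: 3.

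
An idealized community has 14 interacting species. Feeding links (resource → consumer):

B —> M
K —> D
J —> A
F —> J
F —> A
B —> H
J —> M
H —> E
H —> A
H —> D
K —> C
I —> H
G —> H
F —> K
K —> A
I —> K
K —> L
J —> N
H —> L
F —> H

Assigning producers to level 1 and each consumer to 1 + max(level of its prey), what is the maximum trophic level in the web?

3

Producers (level 1): B, F, I, G.
F → K → L gives L level 3.
No species has a prey at level 3, so no species reaches level 4.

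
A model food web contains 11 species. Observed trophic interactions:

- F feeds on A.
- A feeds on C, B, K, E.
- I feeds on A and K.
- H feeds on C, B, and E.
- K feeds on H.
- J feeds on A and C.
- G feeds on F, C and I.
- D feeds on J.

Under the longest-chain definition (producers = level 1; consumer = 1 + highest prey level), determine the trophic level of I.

E is a producer → level 1.
H eats E (level 1); other prey at levels: C 1, B 1 → level 2.
K eats H → level 3.
A eats K (level 3); other prey at levels: E 1, C 1, B 1 → level 4.
I eats A (level 4); other prey at levels: K 3 → level 5.

Trophic level 5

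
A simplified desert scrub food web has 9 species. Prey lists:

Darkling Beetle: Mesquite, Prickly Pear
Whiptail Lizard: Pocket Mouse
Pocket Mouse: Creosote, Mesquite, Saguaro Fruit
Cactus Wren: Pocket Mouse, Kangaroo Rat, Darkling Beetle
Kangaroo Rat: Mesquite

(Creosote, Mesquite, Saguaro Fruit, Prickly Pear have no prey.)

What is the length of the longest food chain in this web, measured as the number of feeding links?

One longest chain: Creosote → Pocket Mouse → Cactus Wren.
It has 3 species and 2 links.

2 links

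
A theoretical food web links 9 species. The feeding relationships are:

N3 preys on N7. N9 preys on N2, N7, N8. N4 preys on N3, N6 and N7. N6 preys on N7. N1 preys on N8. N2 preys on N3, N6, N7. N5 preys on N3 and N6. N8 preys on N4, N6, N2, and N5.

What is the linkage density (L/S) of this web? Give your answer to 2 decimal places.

There are L = 18 links among S = 9 species.
L/S = 18/9 = 2.0000 ≈ 2.00.

L/S = 2.00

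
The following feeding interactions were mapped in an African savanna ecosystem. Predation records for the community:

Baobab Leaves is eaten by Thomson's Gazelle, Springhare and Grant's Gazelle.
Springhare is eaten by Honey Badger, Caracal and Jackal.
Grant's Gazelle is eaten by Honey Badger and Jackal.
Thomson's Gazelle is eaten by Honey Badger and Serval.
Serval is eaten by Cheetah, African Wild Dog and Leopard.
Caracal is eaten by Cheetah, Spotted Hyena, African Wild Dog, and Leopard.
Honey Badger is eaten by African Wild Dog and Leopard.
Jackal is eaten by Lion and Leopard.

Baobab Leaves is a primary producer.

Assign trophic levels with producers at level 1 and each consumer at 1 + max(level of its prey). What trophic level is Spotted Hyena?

Baobab Leaves is a producer → level 1.
Springhare eats Baobab Leaves → level 2.
Caracal eats Springhare → level 3.
Spotted Hyena eats Caracal → level 4.

Trophic level 4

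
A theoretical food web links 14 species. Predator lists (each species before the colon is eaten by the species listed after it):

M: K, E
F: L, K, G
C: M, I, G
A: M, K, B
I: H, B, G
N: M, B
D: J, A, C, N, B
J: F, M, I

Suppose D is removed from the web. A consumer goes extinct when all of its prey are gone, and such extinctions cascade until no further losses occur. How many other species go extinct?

13

Remove D.
Round 1: J (all prey gone), A (all prey gone), C (all prey gone), N (all prey gone) → extinct.
Round 2: F (all prey gone), M (all prey gone), I (all prey gone) → extinct.
Round 3: L (all prey gone), K (all prey gone), E (all prey gone), H (all prey gone), B (all prey gone), G (all prey gone) → extinct.
No further losses. Total secondary extinctions: 13.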